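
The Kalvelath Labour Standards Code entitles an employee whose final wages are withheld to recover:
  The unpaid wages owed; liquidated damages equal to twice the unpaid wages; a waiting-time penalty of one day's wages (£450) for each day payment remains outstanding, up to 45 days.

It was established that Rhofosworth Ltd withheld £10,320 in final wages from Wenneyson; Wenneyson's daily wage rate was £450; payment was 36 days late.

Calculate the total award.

Doubled: 2 × £10,320 = £20,640
Penalty days: min(36, 45) = 36
Waiting-time penalty: 36 × £450 = £16,200
Total award: £10,320 + £20,640 + £16,200 = £47,160

Total award: £47,160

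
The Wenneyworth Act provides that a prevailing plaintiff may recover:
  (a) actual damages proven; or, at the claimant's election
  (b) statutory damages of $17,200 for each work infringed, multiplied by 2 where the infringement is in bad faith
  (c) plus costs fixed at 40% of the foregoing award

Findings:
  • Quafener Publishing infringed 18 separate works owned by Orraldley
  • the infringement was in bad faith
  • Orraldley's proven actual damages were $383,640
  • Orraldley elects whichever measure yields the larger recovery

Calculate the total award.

Statutory damages: 18 × $17,200 = $309,600
Doubled: 2 × $309,600 = $619,200
Greater of actual damages ($383,640) or enhanced statutory damages ($619,200): $619,200
Costs: 40% of $619,200 = $247,680
Award plus costs: $619,200 + $247,680 = $866,880

Award: $866,880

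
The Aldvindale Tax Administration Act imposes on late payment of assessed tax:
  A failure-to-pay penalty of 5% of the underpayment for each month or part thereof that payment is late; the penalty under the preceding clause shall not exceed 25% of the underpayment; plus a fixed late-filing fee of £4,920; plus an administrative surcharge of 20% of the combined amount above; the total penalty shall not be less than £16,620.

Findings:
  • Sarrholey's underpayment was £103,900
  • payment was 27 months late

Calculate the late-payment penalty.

Accrued rate: 5% × 27 = 135%, capped at 25% → 25%
Failure-to-pay penalty: 25% of £103,900 = £25,975
Penalty before surcharge: £25,975 + £4,920 = £30,895
Administrative surcharge: 20% of £30,895 = £6,179
Total penalty: £30,895 + £6,179 = £37,074
Minimum £16,620: £37,074 meets the minimum, no increase.

Penalty: £37,074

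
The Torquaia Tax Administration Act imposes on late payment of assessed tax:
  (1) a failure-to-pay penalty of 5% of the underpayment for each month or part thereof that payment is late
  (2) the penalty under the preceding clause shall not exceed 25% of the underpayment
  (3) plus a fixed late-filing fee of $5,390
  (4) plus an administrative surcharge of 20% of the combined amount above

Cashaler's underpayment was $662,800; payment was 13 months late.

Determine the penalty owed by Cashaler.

Penalty: $205,308

Accrued rate: 5% × 13 = 65%, capped at 25% → 25%
Failure-to-pay penalty: 25% of $662,800 = $165,700
Penalty before surcharge: $165,700 + $5,390 = $171,090
Administrative surcharge: 20% of $171,090 = $34,218
Total penalty: $171,090 + $34,218 = $205,308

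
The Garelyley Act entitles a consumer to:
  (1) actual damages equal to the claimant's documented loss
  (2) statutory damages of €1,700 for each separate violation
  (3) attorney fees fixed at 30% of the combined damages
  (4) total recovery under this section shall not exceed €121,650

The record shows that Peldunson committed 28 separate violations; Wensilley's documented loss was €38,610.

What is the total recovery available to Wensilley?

€112,073

Statutory damages: 28 × €1,700 = €47,600
Combined damages: €38,610 + €47,600 = €86,210
Attorney fees: 30% of €86,210 = €25,863
Total before cap: €86,210 + €25,863 = €112,073
Cap at €121,650: €112,073 is within the cap, no reduction.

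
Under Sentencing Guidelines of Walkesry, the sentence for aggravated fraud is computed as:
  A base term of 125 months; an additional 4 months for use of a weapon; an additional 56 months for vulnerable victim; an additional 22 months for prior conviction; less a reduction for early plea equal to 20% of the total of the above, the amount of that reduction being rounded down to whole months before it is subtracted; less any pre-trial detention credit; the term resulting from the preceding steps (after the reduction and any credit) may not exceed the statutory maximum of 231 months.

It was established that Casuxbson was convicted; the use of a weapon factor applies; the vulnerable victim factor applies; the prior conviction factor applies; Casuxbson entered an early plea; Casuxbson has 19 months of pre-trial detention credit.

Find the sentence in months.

147 months

Use of a weapon enhancement: +4 months
Vulnerable victim enhancement: +56 months
Prior conviction enhancement: +22 months
Adjusted term: 125 months + 4 months + 56 months + 22 months = 207 months
Early plea reduction: 20% of 207 months = 41 months (rounded down)
After reduction: 207 − 41 = 166 months
Less pre-trial detention credit: 166 months − 19 months = 147 months
Cap at 231 months: 147 months is within the cap, no reduction.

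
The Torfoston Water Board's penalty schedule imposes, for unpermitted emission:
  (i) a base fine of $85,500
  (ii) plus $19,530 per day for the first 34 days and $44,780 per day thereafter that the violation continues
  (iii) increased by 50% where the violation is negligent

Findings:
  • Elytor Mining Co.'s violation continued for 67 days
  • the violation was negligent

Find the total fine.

$3,340,890

First 34 days: 34 × $19,530 = $664,020
Remaining days: (67 − 34) × $44,780 = $1,477,740
Per-day component: $664,020 + $1,477,740 = $2,141,760
Base plus per-day: $85,500 + $2,141,760 = $2,227,260
Enhancement: 50% of $2,227,260 = $1,113,630
Enhanced fine: $2,227,260 + $1,113,630 = $3,340,890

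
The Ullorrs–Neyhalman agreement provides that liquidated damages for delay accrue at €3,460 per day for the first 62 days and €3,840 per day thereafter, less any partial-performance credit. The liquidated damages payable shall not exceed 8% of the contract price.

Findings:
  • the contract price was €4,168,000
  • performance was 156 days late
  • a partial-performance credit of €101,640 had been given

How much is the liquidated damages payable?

€333,440

First 62 days: 62 × €3,460 = €214,520
Remaining days: (156 − 62) × €3,840 = €360,960
Accrued per-day damages: €214,520 + €360,960 = €575,480
Less partial-performance credit: €575,480 − €101,640 = €473,840
Cap: 8% of €4,168,000 = €333,440
Cap at €333,440: €473,840 exceeds the cap → €333,440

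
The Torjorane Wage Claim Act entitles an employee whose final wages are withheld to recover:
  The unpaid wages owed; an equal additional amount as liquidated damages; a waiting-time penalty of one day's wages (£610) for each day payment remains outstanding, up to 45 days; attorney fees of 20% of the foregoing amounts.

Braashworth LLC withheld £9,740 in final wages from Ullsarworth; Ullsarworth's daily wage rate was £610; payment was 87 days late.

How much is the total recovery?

Total award: £56,316

Liquidated damages (equal amount): £9,740
Penalty days: min(87, 45) = 45
Waiting-time penalty: 45 × £610 = £27,450
Subtotal: £9,740 + £9,740 + £27,450 = £46,930
Attorney fees: 20% of £46,930 = £9,386
Total award: £46,930 + £9,386 = £56,316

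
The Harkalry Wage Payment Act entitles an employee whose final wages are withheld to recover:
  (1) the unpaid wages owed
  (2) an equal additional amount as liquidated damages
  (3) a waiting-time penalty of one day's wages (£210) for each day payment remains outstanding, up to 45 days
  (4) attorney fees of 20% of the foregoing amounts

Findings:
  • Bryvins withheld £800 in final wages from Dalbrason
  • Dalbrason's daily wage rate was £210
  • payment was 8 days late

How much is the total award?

£3,936

Liquidated damages (equal amount): £800
Penalty days: min(8, 45) = 8
Waiting-time penalty: 8 × £210 = £1,680
Subtotal: £800 + £800 + £1,680 = £3,280
Attorney fees: 20% of £3,280 = £656
Total award: £3,280 + £656 = £3,936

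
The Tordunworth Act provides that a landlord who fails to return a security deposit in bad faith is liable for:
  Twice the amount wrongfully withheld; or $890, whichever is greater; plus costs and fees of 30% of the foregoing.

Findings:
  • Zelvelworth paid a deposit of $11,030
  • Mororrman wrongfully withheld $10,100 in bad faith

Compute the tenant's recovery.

Doubled: 2 × $10,100 = $20,200
Minimum $890: $20,200 meets the minimum, no increase.
Costs and fees: 30% of $20,200 = $6,060
Total recovery: $20,200 + $6,060 = $26,260

$26,260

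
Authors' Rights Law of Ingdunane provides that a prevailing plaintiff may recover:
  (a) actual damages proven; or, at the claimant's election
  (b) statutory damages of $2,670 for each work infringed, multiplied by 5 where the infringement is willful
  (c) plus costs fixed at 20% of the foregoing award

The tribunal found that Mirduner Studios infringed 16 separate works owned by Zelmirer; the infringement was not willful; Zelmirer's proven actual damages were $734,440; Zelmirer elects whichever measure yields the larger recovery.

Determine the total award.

Statutory damages: 16 × $2,670 = $42,720
Infringement not willful: no ×5 enhancement.
Greater of actual damages ($734,440) or statutory damages ($42,720): $734,440
Costs: 20% of $734,440 = $146,888
Award plus costs: $734,440 + $146,888 = $881,328

Award: $881,328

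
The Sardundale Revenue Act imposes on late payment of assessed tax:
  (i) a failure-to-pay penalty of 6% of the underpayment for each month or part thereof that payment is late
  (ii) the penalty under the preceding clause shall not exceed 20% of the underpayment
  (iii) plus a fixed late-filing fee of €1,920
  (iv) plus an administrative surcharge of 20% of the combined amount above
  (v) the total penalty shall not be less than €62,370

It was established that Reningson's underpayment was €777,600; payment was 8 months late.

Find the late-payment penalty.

€188,928

Accrued rate: 6% × 8 = 48%, capped at 20% → 20%
Failure-to-pay penalty: 20% of €777,600 = €155,520
Penalty before surcharge: €155,520 + €1,920 = €157,440
Administrative surcharge: 20% of €157,440 = €31,488
Total penalty: €157,440 + €31,488 = €188,928
Minimum €62,370: €188,928 meets the minimum, no increase.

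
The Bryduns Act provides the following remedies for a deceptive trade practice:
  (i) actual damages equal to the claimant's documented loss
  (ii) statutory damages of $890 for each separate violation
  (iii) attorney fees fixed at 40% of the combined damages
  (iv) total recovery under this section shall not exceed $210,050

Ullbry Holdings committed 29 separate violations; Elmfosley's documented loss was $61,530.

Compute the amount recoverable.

$122,276

Statutory damages: 29 × $890 = $25,810
Combined damages: $61,530 + $25,810 = $87,340
Attorney fees: 40% of $87,340 = $34,936
Total before cap: $87,340 + $34,936 = $122,276
Cap at $210,050: $122,276 is within the cap, no reduction.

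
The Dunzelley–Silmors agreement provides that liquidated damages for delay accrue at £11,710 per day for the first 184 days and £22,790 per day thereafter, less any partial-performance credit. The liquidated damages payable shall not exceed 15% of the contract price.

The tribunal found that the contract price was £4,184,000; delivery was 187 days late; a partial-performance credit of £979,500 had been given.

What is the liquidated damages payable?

£627,600

First 184 days: 184 × £11,710 = £2,154,640
Remaining days: (187 − 184) × £22,790 = £68,370
Accrued per-day damages: £2,154,640 + £68,370 = £2,223,010
Less partial-performance credit: £2,223,010 − £979,500 = £1,243,510
Cap: 15% of £4,184,000 = £627,600
Cap at £627,600: £1,243,510 exceeds the cap → £627,600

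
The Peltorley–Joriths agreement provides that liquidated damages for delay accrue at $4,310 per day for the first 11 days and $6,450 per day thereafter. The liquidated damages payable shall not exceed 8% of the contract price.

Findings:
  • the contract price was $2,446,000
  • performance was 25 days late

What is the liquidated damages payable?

$137,710

First 11 days: 11 × $4,310 = $47,410
Remaining days: (25 − 11) × $6,450 = $90,300
Accrued per-day damages: $47,410 + $90,300 = $137,710
Cap: 8% of $2,446,000 = $195,680
Cap at $195,680: $137,710 is within the cap, no reduction.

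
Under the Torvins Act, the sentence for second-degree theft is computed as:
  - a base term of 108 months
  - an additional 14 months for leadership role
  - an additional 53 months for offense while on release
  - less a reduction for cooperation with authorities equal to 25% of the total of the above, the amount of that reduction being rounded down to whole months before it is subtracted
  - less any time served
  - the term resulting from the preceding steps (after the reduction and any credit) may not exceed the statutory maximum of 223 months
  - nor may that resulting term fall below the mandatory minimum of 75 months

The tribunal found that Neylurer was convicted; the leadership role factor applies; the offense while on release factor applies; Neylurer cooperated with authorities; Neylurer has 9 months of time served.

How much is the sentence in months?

Leadership role enhancement: +14 months
Offense while on release enhancement: +53 months
Adjusted term: 108 months + 14 months + 53 months = 175 months
Cooperation with authorities reduction: 25% of 175 months = 43 months (rounded down)
After reduction: 175 − 43 = 132 months
Less time served: 132 months − 9 months = 123 months
Cap at 223 months: 123 months is within the cap, no reduction.
Minimum 75 months: 123 months meets the minimum, no increase.

123 months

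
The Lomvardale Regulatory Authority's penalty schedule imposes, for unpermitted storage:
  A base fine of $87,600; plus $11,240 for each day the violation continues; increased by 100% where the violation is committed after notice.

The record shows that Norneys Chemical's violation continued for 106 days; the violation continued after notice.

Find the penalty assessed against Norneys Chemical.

$2,558,080

Per-day component: 106 × $11,240 = $1,191,440
Base plus per-day: $87,600 + $1,191,440 = $1,279,040
Enhancement: 100% of $1,279,040 = $1,279,040
Enhanced fine: $1,279,040 + $1,279,040 = $2,558,080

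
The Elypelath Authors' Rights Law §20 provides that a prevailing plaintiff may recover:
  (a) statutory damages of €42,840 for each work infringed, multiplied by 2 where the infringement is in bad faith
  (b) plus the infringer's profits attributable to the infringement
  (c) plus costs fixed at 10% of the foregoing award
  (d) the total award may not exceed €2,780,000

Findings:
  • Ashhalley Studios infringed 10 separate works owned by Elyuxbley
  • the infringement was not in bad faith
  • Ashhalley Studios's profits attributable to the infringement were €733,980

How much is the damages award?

€1,278,618

Statutory damages: 10 × €42,840 = €428,400
Infringement not in bad faith: no ×2 enhancement.
Combined award: €428,400 + €733,980 = €1,162,380
Costs: 10% of €1,162,380 = €116,238
Award plus costs: €1,162,380 + €116,238 = €1,278,618
Cap at €2,780,000: €1,278,618 is within the cap, no reduction.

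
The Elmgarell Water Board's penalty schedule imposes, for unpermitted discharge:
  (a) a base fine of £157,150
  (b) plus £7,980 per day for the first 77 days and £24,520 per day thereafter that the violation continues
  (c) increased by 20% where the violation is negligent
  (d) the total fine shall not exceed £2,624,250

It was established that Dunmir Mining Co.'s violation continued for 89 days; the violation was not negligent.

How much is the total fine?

£1,065,850

First 77 days: 77 × £7,980 = £614,460
Remaining days: (89 − 77) × £24,520 = £294,240
Per-day component: £614,460 + £294,240 = £908,700
Base plus per-day: £157,150 + £908,700 = £1,065,850
The violation was not negligent: no 20% increase.
Cap at £2,624,250: £1,065,850 is within the cap, no reduction.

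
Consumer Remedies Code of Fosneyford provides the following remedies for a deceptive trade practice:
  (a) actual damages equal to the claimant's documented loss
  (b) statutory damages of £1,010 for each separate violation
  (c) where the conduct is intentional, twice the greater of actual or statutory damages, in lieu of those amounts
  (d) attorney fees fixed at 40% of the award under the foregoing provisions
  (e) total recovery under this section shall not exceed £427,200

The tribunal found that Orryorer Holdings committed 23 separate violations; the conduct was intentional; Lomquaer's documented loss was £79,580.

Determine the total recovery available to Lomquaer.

Statutory damages: 23 × £1,010 = £23,230
Greater of actual damages (£79,580) or statutory damages (£23,230): £79,580
Doubled: 2 × £79,580 = £159,160
Attorney fees: 40% of £159,160 = £63,664
Total before cap: £159,160 + £63,664 = £222,824
Cap at £427,200: £222,824 is within the cap, no reduction.

£222,824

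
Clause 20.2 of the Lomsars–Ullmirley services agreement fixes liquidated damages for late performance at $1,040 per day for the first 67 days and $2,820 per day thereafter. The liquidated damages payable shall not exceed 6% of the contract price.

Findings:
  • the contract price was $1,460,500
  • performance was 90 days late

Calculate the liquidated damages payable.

$87,630

First 67 days: 67 × $1,040 = $69,680
Remaining days: (90 − 67) × $2,820 = $64,860
Accrued per-day damages: $69,680 + $64,860 = $134,540
Cap: 6% of $1,460,500 = $87,630
Cap at $87,630: $134,540 exceeds the cap → $87,630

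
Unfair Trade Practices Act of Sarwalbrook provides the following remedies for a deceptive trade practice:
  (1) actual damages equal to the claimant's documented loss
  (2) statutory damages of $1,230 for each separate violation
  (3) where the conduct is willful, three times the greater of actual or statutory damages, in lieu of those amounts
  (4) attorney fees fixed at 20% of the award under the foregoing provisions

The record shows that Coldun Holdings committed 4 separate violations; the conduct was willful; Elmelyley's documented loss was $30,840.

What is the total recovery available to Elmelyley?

Statutory damages: 4 × $1,230 = $4,920
Greater of actual damages ($30,840) or statutory damages ($4,920): $30,840
Trebled: 3 × $30,840 = $92,520
Attorney fees: 20% of $92,520 = $18,504
Total recovery: $92,520 + $18,504 = $111,024

$111,024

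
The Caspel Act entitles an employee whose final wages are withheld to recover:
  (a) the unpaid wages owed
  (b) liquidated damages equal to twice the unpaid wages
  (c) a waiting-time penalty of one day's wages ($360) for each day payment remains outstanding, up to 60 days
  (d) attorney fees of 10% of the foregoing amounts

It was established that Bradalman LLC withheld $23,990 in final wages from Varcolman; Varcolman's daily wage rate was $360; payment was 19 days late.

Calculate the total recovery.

Doubled: 2 × $23,990 = $47,980
Penalty days: min(19, 60) = 19
Waiting-time penalty: 19 × $360 = $6,840
Subtotal: $23,990 + $47,980 + $6,840 = $78,810
Attorney fees: 10% of $78,810 = $7,881
Total award: $78,810 + $7,881 = $86,691

Total award: $86,691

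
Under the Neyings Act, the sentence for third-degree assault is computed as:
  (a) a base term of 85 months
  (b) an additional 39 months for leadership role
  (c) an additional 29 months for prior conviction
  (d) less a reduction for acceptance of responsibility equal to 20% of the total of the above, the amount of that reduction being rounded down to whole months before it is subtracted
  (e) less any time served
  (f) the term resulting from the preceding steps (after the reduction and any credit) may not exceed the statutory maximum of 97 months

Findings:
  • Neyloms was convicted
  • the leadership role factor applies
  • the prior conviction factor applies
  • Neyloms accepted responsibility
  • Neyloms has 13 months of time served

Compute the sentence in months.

Leadership role enhancement: +39 months
Prior conviction enhancement: +29 months
Adjusted term: 85 months + 39 months + 29 months = 153 months
Acceptance of responsibility reduction: 20% of 153 months = 30 months (rounded down)
After reduction: 153 − 30 = 123 months
Less time served: 123 months − 13 months = 110 months
Cap at 97 months: 110 months exceeds the cap → 97 months

Sentence: 97 months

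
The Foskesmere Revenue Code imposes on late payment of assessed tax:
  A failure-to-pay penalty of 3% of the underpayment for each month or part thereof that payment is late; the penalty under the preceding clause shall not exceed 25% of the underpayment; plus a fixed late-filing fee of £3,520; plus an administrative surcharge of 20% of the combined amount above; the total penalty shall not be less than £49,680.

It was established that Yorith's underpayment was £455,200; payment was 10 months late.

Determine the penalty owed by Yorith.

£140,784

Accrued rate: 3% × 10 = 30%, capped at 25% → 25%
Failure-to-pay penalty: 25% of £455,200 = £113,800
Penalty before surcharge: £113,800 + £3,520 = £117,320
Administrative surcharge: 20% of £117,320 = £23,464
Total penalty: £117,320 + £23,464 = £140,784
Minimum £49,680: £140,784 meets the minimum, no increase.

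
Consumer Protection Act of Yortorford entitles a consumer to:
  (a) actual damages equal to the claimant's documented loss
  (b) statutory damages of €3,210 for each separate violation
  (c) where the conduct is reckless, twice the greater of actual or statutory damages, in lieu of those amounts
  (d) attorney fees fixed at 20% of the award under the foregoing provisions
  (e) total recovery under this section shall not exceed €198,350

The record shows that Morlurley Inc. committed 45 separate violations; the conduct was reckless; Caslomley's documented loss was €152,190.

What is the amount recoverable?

Statutory damages: 45 × €3,210 = €144,450
Greater of actual damages (€152,190) or statutory damages (€144,450): €152,190
Doubled: 2 × €152,190 = €304,380
Attorney fees: 20% of €304,380 = €60,876
Total before cap: €304,380 + €60,876 = €365,256
Cap at €198,350: €365,256 exceeds the cap → €198,350

€198,350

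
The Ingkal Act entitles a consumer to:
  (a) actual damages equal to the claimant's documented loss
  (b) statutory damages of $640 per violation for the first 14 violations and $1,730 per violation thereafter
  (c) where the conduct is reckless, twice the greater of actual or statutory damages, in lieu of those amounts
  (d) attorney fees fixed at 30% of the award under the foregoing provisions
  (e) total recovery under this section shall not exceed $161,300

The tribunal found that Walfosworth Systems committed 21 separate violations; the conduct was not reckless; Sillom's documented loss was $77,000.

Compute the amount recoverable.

Total recovery: $127,491

First 14 violations: 14 × $640 = $8,960
Remaining violations: (21 − 14) × $1,730 = $12,110
Statutory damages: $8,960 + $12,110 = $21,070
Conduct not reckless: the in-lieu enhancement does not apply.
Actual plus statutory damages: $77,000 + $21,070 = $98,070
Attorney fees: 30% of $98,070 = $29,421
Total before cap: $98,070 + $29,421 = $127,491
Cap at $161,300: $127,491 is within the cap, no reduction.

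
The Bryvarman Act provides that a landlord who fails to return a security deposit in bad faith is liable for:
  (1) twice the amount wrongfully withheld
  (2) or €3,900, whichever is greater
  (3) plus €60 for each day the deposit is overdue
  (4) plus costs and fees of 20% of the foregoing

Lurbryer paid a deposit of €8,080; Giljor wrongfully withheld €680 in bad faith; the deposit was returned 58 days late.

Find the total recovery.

Doubled: 2 × €680 = €1,360
Minimum €3,900: €1,360 is below the minimum → €3,900
Late-return penalty: 58 × €60 = €3,480
Damages plus late penalty: €3,900 + €3,480 = €7,380
Costs and fees: 20% of €7,380 = €1,476
Total recovery: €7,380 + €1,476 = €8,856

€8,856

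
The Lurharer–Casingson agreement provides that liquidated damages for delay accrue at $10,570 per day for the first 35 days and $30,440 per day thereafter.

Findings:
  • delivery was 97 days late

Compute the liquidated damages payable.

$2,257,230

First 35 days: 35 × $10,570 = $369,950
Remaining days: (97 − 35) × $30,440 = $1,887,280
Accrued per-day damages: $369,950 + $1,887,280 = $2,257,230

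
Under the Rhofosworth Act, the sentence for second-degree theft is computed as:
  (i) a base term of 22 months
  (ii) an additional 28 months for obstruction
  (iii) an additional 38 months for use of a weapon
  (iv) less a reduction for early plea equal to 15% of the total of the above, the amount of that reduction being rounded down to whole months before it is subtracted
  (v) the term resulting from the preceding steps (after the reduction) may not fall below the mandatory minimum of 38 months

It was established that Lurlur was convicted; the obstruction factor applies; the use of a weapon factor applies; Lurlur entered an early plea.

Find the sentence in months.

75 months

Obstruction enhancement: +28 months
Use of a weapon enhancement: +38 months
Adjusted term: 22 months + 28 months + 38 months = 88 months
Early plea reduction: 15% of 88 months = 13 months (rounded down)
After reduction: 88 − 13 = 75 months
Minimum 38 months: 75 months meets the minimum, no increase.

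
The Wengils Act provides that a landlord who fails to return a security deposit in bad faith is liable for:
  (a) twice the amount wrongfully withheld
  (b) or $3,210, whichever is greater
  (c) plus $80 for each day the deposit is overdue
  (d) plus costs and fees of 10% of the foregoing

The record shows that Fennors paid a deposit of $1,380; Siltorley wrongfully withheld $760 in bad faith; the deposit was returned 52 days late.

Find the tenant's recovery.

Doubled: 2 × $760 = $1,520
Minimum $3,210: $1,520 is below the minimum → $3,210
Late-return penalty: 52 × $80 = $4,160
Damages plus late penalty: $3,210 + $4,160 = $7,370
Costs and fees: 10% of $7,370 = $737
Total recovery: $7,370 + $737 = $8,107

$8,107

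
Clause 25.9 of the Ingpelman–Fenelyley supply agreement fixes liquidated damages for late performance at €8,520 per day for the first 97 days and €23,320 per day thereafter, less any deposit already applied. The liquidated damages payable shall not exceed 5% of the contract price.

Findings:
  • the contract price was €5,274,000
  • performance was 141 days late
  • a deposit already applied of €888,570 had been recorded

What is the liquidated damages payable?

€263,700

First 97 days: 97 × €8,520 = €826,440
Remaining days: (141 − 97) × €23,320 = €1,026,080
Accrued per-day damages: €826,440 + €1,026,080 = €1,852,520
Less deposit already applied: €1,852,520 − €888,570 = €963,950
Cap: 5% of €5,274,000 = €263,700
Cap at €263,700: €963,950 exceeds the cap → €263,700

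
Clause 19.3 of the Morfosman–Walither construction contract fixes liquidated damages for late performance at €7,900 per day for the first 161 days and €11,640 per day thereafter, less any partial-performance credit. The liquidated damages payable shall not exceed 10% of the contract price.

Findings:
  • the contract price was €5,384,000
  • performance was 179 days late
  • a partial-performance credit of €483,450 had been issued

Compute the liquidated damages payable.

First 161 days: 161 × €7,900 = €1,271,900
Remaining days: (179 − 161) × €11,640 = €209,520
Accrued per-day damages: €1,271,900 + €209,520 = €1,481,420
Less partial-performance credit: €1,481,420 − €483,450 = €997,970
Cap: 10% of €5,384,000 = €538,400
Cap at €538,400: €997,970 exceeds the cap → €538,400

€538,400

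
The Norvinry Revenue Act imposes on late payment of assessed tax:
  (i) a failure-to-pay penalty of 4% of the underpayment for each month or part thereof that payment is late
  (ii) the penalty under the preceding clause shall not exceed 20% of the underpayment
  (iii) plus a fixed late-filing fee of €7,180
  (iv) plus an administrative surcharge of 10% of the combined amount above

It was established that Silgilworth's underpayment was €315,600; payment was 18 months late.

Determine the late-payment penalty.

Penalty: €77,330

Accrued rate: 4% × 18 = 72%, capped at 20% → 20%
Failure-to-pay penalty: 20% of €315,600 = €63,120
Penalty before surcharge: €63,120 + €7,180 = €70,300
Administrative surcharge: 10% of €70,300 = €7,030
Total penalty: €70,300 + €7,030 = €77,330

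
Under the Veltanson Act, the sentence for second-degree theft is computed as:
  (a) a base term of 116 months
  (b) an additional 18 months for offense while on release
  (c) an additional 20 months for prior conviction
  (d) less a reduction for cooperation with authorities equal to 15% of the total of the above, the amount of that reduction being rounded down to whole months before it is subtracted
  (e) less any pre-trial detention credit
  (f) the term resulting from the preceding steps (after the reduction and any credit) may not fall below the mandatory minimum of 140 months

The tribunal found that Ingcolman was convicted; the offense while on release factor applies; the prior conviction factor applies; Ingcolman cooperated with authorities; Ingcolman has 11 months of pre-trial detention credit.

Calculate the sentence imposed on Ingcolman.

Offense while on release enhancement: +18 months
Prior conviction enhancement: +20 months
Adjusted term: 116 months + 18 months + 20 months = 154 months
Cooperation with authorities reduction: 15% of 154 months = 23 months (rounded down)
After reduction: 154 − 23 = 131 months
Less pre-trial detention credit: 131 months − 11 months = 120 months
Minimum 140 months: 120 months is below the minimum → 140 months

140 months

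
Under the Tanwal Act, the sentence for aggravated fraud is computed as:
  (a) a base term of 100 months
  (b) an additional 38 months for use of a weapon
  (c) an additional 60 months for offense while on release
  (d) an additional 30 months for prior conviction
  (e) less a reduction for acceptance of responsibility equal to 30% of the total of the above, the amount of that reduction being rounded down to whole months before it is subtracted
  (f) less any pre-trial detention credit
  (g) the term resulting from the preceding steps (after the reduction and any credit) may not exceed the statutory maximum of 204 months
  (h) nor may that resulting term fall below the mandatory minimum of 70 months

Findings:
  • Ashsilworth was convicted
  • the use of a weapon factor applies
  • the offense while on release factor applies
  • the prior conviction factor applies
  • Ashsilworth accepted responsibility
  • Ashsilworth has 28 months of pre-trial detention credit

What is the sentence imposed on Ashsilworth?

Use of a weapon enhancement: +38 months
Offense while on release enhancement: +60 months
Prior conviction enhancement: +30 months
Adjusted term: 100 months + 38 months + 60 months + 30 months = 228 months
Acceptance of responsibility reduction: 30% of 228 months = 68 months (rounded down)
After reduction: 228 − 68 = 160 months
Less pre-trial detention credit: 160 months − 28 months = 132 months
Cap at 204 months: 132 months is within the cap, no reduction.
Minimum 70 months: 132 months meets the minimum, no increase.

132 months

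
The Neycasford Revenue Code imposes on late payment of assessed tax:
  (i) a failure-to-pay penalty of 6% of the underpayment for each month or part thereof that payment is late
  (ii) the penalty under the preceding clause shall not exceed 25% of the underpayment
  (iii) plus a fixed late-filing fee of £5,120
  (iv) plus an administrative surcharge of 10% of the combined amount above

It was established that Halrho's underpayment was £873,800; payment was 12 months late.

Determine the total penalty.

£245,927

Accrued rate: 6% × 12 = 72%, capped at 25% → 25%
Failure-to-pay penalty: 25% of £873,800 = £218,450
Penalty before surcharge: £218,450 + £5,120 = £223,570
Administrative surcharge: 10% of £223,570 = £22,357
Total penalty: £223,570 + £22,357 = £245,927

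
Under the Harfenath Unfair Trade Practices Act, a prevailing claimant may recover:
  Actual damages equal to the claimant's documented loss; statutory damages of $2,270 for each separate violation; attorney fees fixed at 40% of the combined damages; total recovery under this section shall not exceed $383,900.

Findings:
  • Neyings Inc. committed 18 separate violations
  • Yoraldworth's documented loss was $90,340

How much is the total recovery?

Statutory damages: 18 × $2,270 = $40,860
Combined damages: $90,340 + $40,860 = $131,200
Attorney fees: 40% of $131,200 = $52,480
Total before cap: $131,200 + $52,480 = $183,680
Cap at $383,900: $183,680 is within the cap, no reduction.

$183,680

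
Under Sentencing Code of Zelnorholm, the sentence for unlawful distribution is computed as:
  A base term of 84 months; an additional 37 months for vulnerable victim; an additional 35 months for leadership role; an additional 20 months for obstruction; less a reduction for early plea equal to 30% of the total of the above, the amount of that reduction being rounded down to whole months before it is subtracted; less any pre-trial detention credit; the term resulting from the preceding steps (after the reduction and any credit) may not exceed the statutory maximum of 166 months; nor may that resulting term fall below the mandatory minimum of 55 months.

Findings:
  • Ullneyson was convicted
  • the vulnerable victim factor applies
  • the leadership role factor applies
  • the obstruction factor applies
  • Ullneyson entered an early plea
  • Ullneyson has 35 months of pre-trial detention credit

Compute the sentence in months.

89 months

Vulnerable victim enhancement: +37 months
Leadership role enhancement: +35 months
Obstruction enhancement: +20 months
Adjusted term: 84 months + 37 months + 35 months + 20 months = 176 months
Early plea reduction: 30% of 176 months = 52 months (rounded down)
After reduction: 176 − 52 = 124 months
Less pre-trial detention credit: 124 months − 35 months = 89 months
Cap at 166 months: 89 months is within the cap, no reduction.
Minimum 55 months: 89 months meets the minimum, no increase.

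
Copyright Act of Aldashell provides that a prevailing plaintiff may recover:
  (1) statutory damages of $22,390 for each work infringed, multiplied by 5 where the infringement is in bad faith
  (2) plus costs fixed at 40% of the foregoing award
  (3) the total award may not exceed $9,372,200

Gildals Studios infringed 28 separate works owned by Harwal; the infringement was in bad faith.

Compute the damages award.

$4,388,440

Statutory damages: 28 × $22,390 = $626,920
Multiplied by 5: 5 × $626,920 = $3,134,600
Costs: 40% of $3,134,600 = $1,253,840
Award plus costs: $3,134,600 + $1,253,840 = $4,388,440
Cap at $9,372,200: $4,388,440 is within the cap, no reduction.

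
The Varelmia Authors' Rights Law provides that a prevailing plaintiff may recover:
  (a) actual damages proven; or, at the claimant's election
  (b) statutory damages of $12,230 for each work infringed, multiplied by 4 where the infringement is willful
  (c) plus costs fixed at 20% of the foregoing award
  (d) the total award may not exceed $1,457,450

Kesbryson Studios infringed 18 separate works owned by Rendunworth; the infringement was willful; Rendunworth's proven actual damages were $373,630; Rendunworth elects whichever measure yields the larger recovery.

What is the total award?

$1,056,672

Statutory damages: 18 × $12,230 = $220,140
Multiplied by 4: 4 × $220,140 = $880,560
Greater of actual damages ($373,630) or enhanced statutory damages ($880,560): $880,560
Costs: 20% of $880,560 = $176,112
Award plus costs: $880,560 + $176,112 = $1,056,672
Cap at $1,457,450: $1,056,672 is within the cap, no reduction.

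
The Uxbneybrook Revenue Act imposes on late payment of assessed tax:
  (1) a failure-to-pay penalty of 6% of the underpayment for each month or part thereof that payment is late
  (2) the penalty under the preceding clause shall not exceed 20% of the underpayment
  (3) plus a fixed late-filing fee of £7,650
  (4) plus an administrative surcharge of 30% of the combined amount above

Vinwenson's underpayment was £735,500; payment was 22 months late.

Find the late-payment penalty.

Accrued rate: 6% × 22 = 132%, capped at 20% → 20%
Failure-to-pay penalty: 20% of £735,500 = £147,100
Penalty before surcharge: £147,100 + £7,650 = £154,750
Administrative surcharge: 30% of £154,750 = £46,425
Total penalty: £154,750 + £46,425 = £201,175

Penalty: £201,175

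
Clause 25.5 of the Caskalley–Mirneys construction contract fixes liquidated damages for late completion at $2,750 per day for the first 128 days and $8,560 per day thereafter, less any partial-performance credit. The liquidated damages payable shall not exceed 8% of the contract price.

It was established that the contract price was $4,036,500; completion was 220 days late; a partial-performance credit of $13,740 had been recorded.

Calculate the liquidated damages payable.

$322,920

First 128 days: 128 × $2,750 = $352,000
Remaining days: (220 − 128) × $8,560 = $787,520
Accrued per-day damages: $352,000 + $787,520 = $1,139,520
Less partial-performance credit: $1,139,520 − $13,740 = $1,125,780
Cap: 8% of $4,036,500 = $322,920
Cap at $322,920: $1,125,780 exceeds the cap → $322,920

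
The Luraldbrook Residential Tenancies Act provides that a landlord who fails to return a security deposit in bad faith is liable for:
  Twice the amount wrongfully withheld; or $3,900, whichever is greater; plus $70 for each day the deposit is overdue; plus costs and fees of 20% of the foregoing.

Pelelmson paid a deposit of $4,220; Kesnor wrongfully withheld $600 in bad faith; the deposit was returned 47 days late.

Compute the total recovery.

Doubled: 2 × $600 = $1,200
Minimum $3,900: $1,200 is below the minimum → $3,900
Late-return penalty: 47 × $70 = $3,290
Damages plus late penalty: $3,900 + $3,290 = $7,190
Costs and fees: 20% of $7,190 = $1,438
Total recovery: $7,190 + $1,438 = $8,628

$8,628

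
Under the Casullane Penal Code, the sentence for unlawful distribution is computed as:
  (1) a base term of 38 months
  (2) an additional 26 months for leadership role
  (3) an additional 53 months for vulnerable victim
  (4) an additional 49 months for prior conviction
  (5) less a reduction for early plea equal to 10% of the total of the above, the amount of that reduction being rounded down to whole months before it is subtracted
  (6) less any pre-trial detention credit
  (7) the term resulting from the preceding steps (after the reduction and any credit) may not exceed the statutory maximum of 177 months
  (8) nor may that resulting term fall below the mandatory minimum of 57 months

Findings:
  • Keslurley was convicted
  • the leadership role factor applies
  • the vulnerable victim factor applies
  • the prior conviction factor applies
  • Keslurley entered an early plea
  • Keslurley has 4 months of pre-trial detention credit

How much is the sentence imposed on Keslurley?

Leadership role enhancement: +26 months
Vulnerable victim enhancement: +53 months
Prior conviction enhancement: +49 months
Adjusted term: 38 months + 26 months + 53 months + 49 months = 166 months
Early plea reduction: 10% of 166 months = 16 months (rounded down)
After reduction: 166 − 16 = 150 months
Less pre-trial detention credit: 150 months − 4 months = 146 months
Cap at 177 months: 146 months is within the cap, no reduction.
Minimum 57 months: 146 months meets the minimum, no increase.

Sentence: 146 months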